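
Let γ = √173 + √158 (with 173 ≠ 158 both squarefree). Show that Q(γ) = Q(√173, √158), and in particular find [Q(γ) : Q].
[Q(γ) : Q] = 4 (equivalently, Q(γ) = Q(√173, √158))

Obviously Q(γ) ⊆ Q(√173, √158), and [Q(√173, √158):Q] = 4 (since 173, 158 are distinct squarefree integers > 1 with 27334 not a perfect square). To show equality we compute the minimal polynomial of γ. From γ = √173 + √158: γ^2 = 173 + 2√(27334) + 158 = 331 + 2√(27334), so γ^2 - 331 = 2√(27334); squaring, (γ^2 - 331)^2 = 4·27334, i.e. γ^4 - 662γ^2 + 109561 - 109336 = 0, i.e. γ^4 - 662γ^2 + 225 = 0. So γ is a root of x^4 - 662x^2 + 225. This polynomial is irreducible over Q: it has no rational root (each ±√173 ± √158 is irrational), and any factorization into two quadratics over Q would force √(27334) ∈ Q (pairing opposite roots) or √173, √158 ∈ Q (other pairings), all impossible. Hence [Q(γ):Q] = 4 = [Q(√173, √158):Q], so Q(γ) = Q(√173, √158).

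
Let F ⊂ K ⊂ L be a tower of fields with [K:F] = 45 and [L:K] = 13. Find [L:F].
[L:F] = 585

The tower law says that for any tower of field extensions F ⊂ K ⊂ L with finite degrees, [L:F] = [L:K] · [K:F]. Here this gives [L:F] = 13 · 45 = 585.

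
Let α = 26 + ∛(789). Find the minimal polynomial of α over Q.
m_α(x) = x^3 - 78x^2 + 2028x - 18365

Set β = α - 26 = ∛(789), so β^3 = 789. Then (α - 26)^3 - 789 = 0, i.e. α is a root of g(x) = (x - 26)^3 - 789 = x^3 - 78x^2 + 2028x - 18365. Since g(x) = h(x - 26) where h(x) = x^3 - 789, and h is irreducible over Q (because 789 is not a perfect cube, so h has no rational root, and a monic cubic with no rational root is irreducible), g is also irreducible (irreducibility is preserved under the substitution x → x - 26). Hence m_α(x) = x^3 - 78x^2 + 2028x - 18365.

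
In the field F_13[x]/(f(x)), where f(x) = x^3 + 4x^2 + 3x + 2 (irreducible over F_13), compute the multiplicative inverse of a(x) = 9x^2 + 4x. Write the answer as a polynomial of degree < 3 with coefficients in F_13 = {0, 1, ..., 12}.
a(x)^(-1) ≡ 9x^2 + 11x + 6 (mod f(x))

Since f is irreducible over F_13, F_13[x]/(f) is a field and a(x) ≠ 0 has an inverse. Apply the extended Euclidean algorithm to f(x) and a(x) in F_13[x]: f(x) = (3x + 2)·a(x) + (8x + 2);  a(x) = (6x + 12)·(8x + 2) + (2). The last nonzero remainder is the constant 2 = gcd(f, a) in F_13. Back-substituting through the division chain expresses 2 = s(x)·a(x) + t(x)·f(x) with s(x) ≡ 5x^2 + 9x + 12 (mod f), so (5x^2 + 9x + 12)·a(x) ≡ 2 (mod f). Multiplying by 2^(-1) ≡ 7 in F_13 gives a(x)^(-1) ≡ 7·(5x^2 + 9x + 12) ≡ 9x^2 + 11x + 6 (mod f). Check: (9x^2 + 4x)·(9x^2 + 11x + 6) = 3x^4 + 5x^3 + 7x^2 + 11x ≡ 1 (mod x^3 + 4x^2 + 3x + 2).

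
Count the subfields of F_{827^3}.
F_{827^3} has 2 subfields

The subfields of F_{p^n} are exactly the fields F_{p^d} for d | n (each is the fixed field of the unique index-d subgroup of Gal(F_{p^n}/F_p) ≅ Z/nZ). The divisors of n = 3 are {1, 3}, giving 2 subfields: F_{827^1}, F_{827^3}.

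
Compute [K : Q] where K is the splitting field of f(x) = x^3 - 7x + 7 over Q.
[K : Q] = 3

By the rational root test, any rational root of the monic integer polynomial f(x) = x^3 - 7x + 7 must be an integer dividing the constant term 7, i.e. one of ±{1, 7}. Evaluating: f(1) = 1, f(-1) = 13, f(7) = 301, f(-7) = -287; none is 0, so f has no rational root and is therefore irreducible over Q (a cubic with no linear factor over a field is irreducible). For an irreducible cubic, the Galois group is A_3 or S_3 according as the discriminant disc(f) = -4a^3 - 27b^2 = -4·(-7)^3 - 27·(7)^2 = 49 is or is not a square in Q. Here disc(f) = 49 = 7^2 is a perfect square in Q, so the Galois group of f over Q is contained in A_3, hence equals A_3 (cyclic of order 3). The splitting field has degree |A_3| = 3 over Q, so [K : Q] = 3.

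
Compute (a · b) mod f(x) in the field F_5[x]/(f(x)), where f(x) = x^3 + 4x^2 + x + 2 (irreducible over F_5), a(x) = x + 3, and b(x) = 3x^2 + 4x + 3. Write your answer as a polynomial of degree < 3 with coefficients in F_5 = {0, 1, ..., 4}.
a · b ≡ x^2 + 2x + 3 (mod f(x))

Multiply in F_5[x]: a(x)·b(x) = (x + 3)·(3x^2 + 4x + 3) = 3x^3 + 3x^2 + 4. This has degree ≥ 3, so divide by f(x) over F_5: 3x^3 + 3x^2 + 4 = (3)·(x^3 + 4x^2 + x + 2) + (x^2 + 2x + 3). Hence a·b ≡ x^2 + 2x + 3 (mod f). (F_5[x]/(f) is a field with 5^3 = 125 elements since f is irreducible of degree 3.)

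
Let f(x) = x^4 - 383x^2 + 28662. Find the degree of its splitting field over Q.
[K : Q] = 4

Solving the quadratic in x^2: x^2 = (383 ± √(383^2 - 4·28662))/2 = (383 ± √32041)/2 = (383 ± 179)/2, giving x^2 = 102 or x^2 = 281. So f(x) = (x^2 - 102)(x^2 - 281) and the roots of f are ±√102, ±√281. Hence the splitting field is K = Q(√102, √281). Since 102 and 281 are distinct squarefree integers > 1, their product 28662 is not a perfect square, so √281 ∉ Q(√102). By the tower law [K:Q] = [Q(√102,√281):Q(√102)] · [Q(√102):Q] = 2 · 2 = 4.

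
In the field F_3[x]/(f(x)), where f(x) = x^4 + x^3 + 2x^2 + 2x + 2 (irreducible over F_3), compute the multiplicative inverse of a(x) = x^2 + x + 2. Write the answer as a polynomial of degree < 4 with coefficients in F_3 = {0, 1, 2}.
a(x)^(-1) ≡ x^3 + 2 (mod f(x))

Since f is irreducible over F_3, F_3[x]/(f) is a field and a(x) ≠ 0 has an inverse. Apply the extended Euclidean algorithm to f(x) and a(x) in F_3[x]: f(x) = (x^2)·a(x) + (2x + 2);  a(x) = (2x)·(2x + 2) + (2). The last nonzero remainder is the constant 2 = gcd(f, a) in F_3. Back-substituting through the division chain expresses 2 = s(x)·a(x) + t(x)·f(x) with s(x) ≡ 2x^3 + 1 (mod f), so (2x^3 + 1)·a(x) ≡ 2 (mod f). Multiplying by 2^(-1) ≡ 2 in F_3 gives a(x)^(-1) ≡ 2·(2x^3 + 1) ≡ x^3 + 2 (mod f). Check: (x^2 + x + 2)·(x^3 + 2) = x^5 + x^4 + 2x^3 + 2x^2 + 2x + 1 ≡ 1 (mod x^4 + x^3 + 2x^2 + 2x + 2).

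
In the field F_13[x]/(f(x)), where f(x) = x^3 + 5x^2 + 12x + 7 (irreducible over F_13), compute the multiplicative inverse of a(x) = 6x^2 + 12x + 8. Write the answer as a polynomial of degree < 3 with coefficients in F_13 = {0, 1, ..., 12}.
a(x)^(-1) ≡ 9x^2 + 3x + 9 (mod f(x))

Since f is irreducible over F_13, F_13[x]/(f) is a field and a(x) ≠ 0 has an inverse. Apply the extended Euclidean algorithm to f(x) and a(x) in F_13[x]: f(x) = (11x + 7)·a(x) + (9x + 3);  a(x) = (5x + 4)·(9x + 3) + (9). The last nonzero remainder is the constant 9 = gcd(f, a) in F_13. Back-substituting through the division chain expresses 9 = s(x)·a(x) + t(x)·f(x) with s(x) ≡ 3x^2 + x + 3 (mod f), so (3x^2 + x + 3)·a(x) ≡ 9 (mod f). Multiplying by 9^(-1) ≡ 3 in F_13 gives a(x)^(-1) ≡ 3·(3x^2 + x + 3) ≡ 9x^2 + 3x + 9 (mod f). Check: (6x^2 + 12x + 8)·(9x^2 + 3x + 9) = 2x^4 + 9x^3 + 6x^2 + 2x + 7 ≡ 1 (mod x^3 + 5x^2 + 12x + 7).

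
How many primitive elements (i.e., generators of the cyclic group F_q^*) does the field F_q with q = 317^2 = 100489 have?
There are φ(100488) = 32448 primitive elements

F_q^* is cyclic of order q - 1 = 100488. A cyclic group of order m has exactly φ(m) generators. Here m = 100488 = 2^3 · 3 · 53 · 79, so the number of primitive elements is φ(100488) = 32448.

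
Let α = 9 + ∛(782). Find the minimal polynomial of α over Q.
m_α(x) = x^3 - 27x^2 + 243x - 1511

Set β = α - 9 = ∛(782), so β^3 = 782. Then (α - 9)^3 - 782 = 0, i.e. α is a root of g(x) = (x - 9)^3 - 782 = x^3 - 27x^2 + 243x - 1511. Since g(x) = h(x - 9) where h(x) = x^3 - 782, and h is irreducible over Q (because 782 is not a perfect cube, so h has no rational root, and a monic cubic with no rational root is irreducible), g is also irreducible (irreducibility is preserved under the substitution x → x - 9). Hence m_α(x) = x^3 - 27x^2 + 243x - 1511.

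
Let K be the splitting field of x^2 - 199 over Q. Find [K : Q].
[K : Q] = 2

f(x) = x^2 - 199 factors as (x - √199)(x + √199). The splitting field is K = Q(√199). Since 199 is squarefree and > 1, it is not a perfect square, so x^2 - 199 is irreducible over Q and [Q(√199) : Q] = 2. Hence [K : Q] = 2.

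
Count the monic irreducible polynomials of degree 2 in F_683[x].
There are 232903 monic irreducible polynomials of degree 2 over F_683

Each element of F_{683^2} that lies in no proper subfield is a root of exactly one monic irreducible of degree 2 over F_683, and each such polynomial has 2 distinct roots in F_{683^2}. By Möbius inversion the count is N_683(2) = (1/2) Σ_{d|2} μ(2/d) · 683^d = (1/2)(μ(2)·683^1 + μ(1)·683^2) = 465806/2 = 232903.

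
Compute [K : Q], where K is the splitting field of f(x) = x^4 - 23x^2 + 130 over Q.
[K : Q] = 4

Solving the quadratic in x^2: x^2 = (23 ± √(23^2 - 4·130))/2 = (23 ± √9)/2 = (23 ± 3)/2, giving x^2 = 13 or x^2 = 10. So f(x) = (x^2 - 13)(x^2 - 10) and the roots of f are ±√13, ±√10. Hence the splitting field is K = Q(√13, √10). Since 13 and 10 are distinct squarefree integers > 1, their product 130 is not a perfect square, so √10 ∉ Q(√13). By the tower law [K:Q] = [Q(√13,√10):Q(√13)] · [Q(√13):Q] = 2 · 2 = 4.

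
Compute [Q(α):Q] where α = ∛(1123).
[Q(α):Q] = 3

The minimal polynomial of α is x^3 - 1123, irreducible over Q since 1123 is not a perfect cube (so x^3 - 1123 has no rational root). Hence [Q(α):Q] = deg(m_α) = 3.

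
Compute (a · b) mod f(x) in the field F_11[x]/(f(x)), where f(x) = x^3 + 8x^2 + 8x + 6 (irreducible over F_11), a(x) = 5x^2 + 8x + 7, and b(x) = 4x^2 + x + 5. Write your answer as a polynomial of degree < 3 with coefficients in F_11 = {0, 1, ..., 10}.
a · b ≡ 5x^2 + 9x + 3 (mod f(x))

Multiply in F_11[x]: a(x)·b(x) = (5x^2 + 8x + 7)·(4x^2 + x + 5) = 9x^4 + 4x^3 + 6x^2 + 3x + 2. This has degree ≥ 3, so divide by f(x) over F_11: 9x^4 + 4x^3 + 6x^2 + 3x + 2 = (9x + 9)·(x^3 + 8x^2 + 8x + 6) + (5x^2 + 9x + 3). Hence a·b ≡ 5x^2 + 9x + 3 (mod f). (F_11[x]/(f) is a field with 11^3 = 1331 elements since f is irreducible of degree 3.)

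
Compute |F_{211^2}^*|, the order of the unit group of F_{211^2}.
|F_{211^2}^*| = 44520

F_{211^2} has 211^2 = 44521 elements; its multiplicative group consists of all nonzero elements, so |F_{211^2}^*| = 44521 - 1 = 44520. (It is cyclic since any finite subgroup of the multiplicative group of a field is cyclic.)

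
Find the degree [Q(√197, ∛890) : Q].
[Q(√197, ∛890) : Q] = 6

Let L = Q(√197, ∛890). Since Q(√197) ⊂ L and [Q(√197):Q] = 2, the tower law gives 2 | [L:Q]. Likewise Q(∛890) ⊂ L with [Q(∛890):Q] = 3 (because 890 is not a perfect cube), so 3 | [L:Q]. As gcd(2,3) = 1, [L:Q] is divisible by 6. Conversely L is generated over Q by √197 and ∛890, so [L:Q] ≤ 2·3 = 6. Therefore [Q(√197, ∛890) : Q] = 6.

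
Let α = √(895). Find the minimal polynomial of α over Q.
m_α(x) = x^2 - 895

α satisfies α^2 - 895 = 0, so x^2 - 895 annihilates α. Since d = 895 is squarefree and ≠ 1, it is not a perfect square in Q, so x^2 - 895 has no rational root and is therefore irreducible over Q (a degree-2 polynomial over a field is irreducible iff it has no root). Hence m_α(x) = x^2 - 895.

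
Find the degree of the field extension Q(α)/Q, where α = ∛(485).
[Q(α):Q] = 3

The minimal polynomial of α is x^3 - 485, irreducible over Q since 485 is not a perfect cube (so x^3 - 485 has no rational root). Hence [Q(α):Q] = deg(m_α) = 3.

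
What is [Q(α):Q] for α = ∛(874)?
[Q(α):Q] = 3

The minimal polynomial of α is x^3 - 874, irreducible over Q since 874 is not a perfect cube (so x^3 - 874 has no rational root). Hence [Q(α):Q] = deg(m_α) = 3.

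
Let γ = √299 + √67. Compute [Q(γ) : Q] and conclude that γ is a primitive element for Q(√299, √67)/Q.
[Q(γ) : Q] = 4 (equivalently, Q(γ) = Q(√299, √67))

Obviously Q(γ) ⊆ Q(√299, √67), and [Q(√299, √67):Q] = 4 (since 299, 67 are distinct squarefree integers > 1 with 20033 not a perfect square). To show equality we compute the minimal polynomial of γ. From γ = √299 + √67: γ^2 = 299 + 2√(20033) + 67 = 366 + 2√(20033), so γ^2 - 366 = 2√(20033); squaring, (γ^2 - 366)^2 = 4·20033, i.e. γ^4 - 732γ^2 + 133956 - 80132 = 0, i.e. γ^4 - 732γ^2 + 53824 = 0. So γ is a root of x^4 - 732x^2 + 53824. This polynomial is irreducible over Q: it has no rational root (each ±√299 ± √67 is irrational), and any factorization into two quadratics over Q would force √(20033) ∈ Q (pairing opposite roots) or √299, √67 ∈ Q (other pairings), all impossible. Hence [Q(γ):Q] = 4 = [Q(√299, √67):Q], so Q(γ) = Q(√299, √67).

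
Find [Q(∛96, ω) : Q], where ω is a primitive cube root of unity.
[Q(∛96, ω) : Q] = 6

[Q(∛96):Q] = 3 (min poly x^3 - 96, irreducible since 96 is not a perfect cube). [Q(ω):Q] = 2 (min poly x^2 + x + 1). Since Q(∛96) ⊂ R and ω ∉ R, we have ω ∉ Q(∛96), so x^2 + x + 1 remains irreducible over Q(∛96) and [Q(∛96, ω) : Q(∛96)] = 2. By the tower law, [Q(∛96, ω) : Q] = 3 · 2 = 6. (In fact Q(∛96, ω) is the splitting field of x^3 - 96 over Q.)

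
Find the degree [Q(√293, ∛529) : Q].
[Q(√293, ∛529) : Q] = 6

Let L = Q(√293, ∛529). Since Q(√293) ⊂ L and [Q(√293):Q] = 2, the tower law gives 2 | [L:Q]. Likewise Q(∛529) ⊂ L with [Q(∛529):Q] = 3 (because 529 is not a perfect cube), so 3 | [L:Q]. As gcd(2,3) = 1, [L:Q] is divisible by 6. Conversely L is generated over Q by √293 and ∛529, so [L:Q] ≤ 2·3 = 6. Therefore [Q(√293, ∛529) : Q] = 6.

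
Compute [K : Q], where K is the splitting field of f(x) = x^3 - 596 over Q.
[K : Q] = 6

The roots of x^3 - 596 are ∛596, ω∛596, ω^2∛596 where ω = e^(2πi/3) is a primitive cube root of unity, so K = Q(∛596, ω). Now [Q(∛596):Q] = 3 (since 596 is not a perfect cube, x^3 - 596 is irreducible) and [Q(ω):Q] = 2. Both 2 and 3 divide [K:Q], and [K:Q] ≤ 3·2 = 6, so [K:Q] = 6. (Equivalently: Q(∛596) ⊂ R but ω ∉ R, so [K : Q(∛596)] = 2.)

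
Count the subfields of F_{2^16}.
F_{2^16} has 5 subfields

The subfields of F_{p^n} are exactly the fields F_{p^d} for d | n (each is the fixed field of the unique index-d subgroup of Gal(F_{p^n}/F_p) ≅ Z/nZ). The divisors of n = 16 are {1, 2, 4, 8, 16}, giving 5 subfields: F_{2^1}, F_{2^2}, F_{2^4}, F_{2^8}, F_{2^16}.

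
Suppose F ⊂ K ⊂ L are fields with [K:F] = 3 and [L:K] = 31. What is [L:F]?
[L:F] = 93

The tower law says that for any tower of field extensions F ⊂ K ⊂ L with finite degrees, [L:F] = [L:K] · [K:F]. Here this gives [L:F] = 31 · 3 = 93.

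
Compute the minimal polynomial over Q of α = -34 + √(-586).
m_α(x) = x^2 + 68x + 1742

From α + 34 = √(-586), squaring gives (α + 34)^2 = -586, i.e. α^2 + 68α + 1156 = -586, so α^2 + 68α + 1742 = 0. The discriminant of x^2 + 68x + 1742 is (68)^2 - 4·(1742) = 4624 - 6968 = -2344, and 4·(-586) is not a perfect square in Q since -586 is squarefree and ≠ 1. Hence x^2 + 68x + 1742 is irreducible over Q and is the minimal polynomial of α.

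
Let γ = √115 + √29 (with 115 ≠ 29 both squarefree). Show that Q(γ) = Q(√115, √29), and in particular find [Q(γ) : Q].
[Q(γ) : Q] = 4 (equivalently, Q(γ) = Q(√115, √29))

Obviously Q(γ) ⊆ Q(√115, √29), and [Q(√115, √29):Q] = 4 (since 115, 29 are distinct squarefree integers > 1 with 3335 not a perfect square). To show equality we compute the minimal polynomial of γ. From γ = √115 + √29: γ^2 = 115 + 2√(3335) + 29 = 144 + 2√(3335), so γ^2 - 144 = 2√(3335); squaring, (γ^2 - 144)^2 = 4·3335, i.e. γ^4 - 288γ^2 + 20736 - 13340 = 0, i.e. γ^4 - 288γ^2 + 7396 = 0. So γ is a root of x^4 - 288x^2 + 7396. This polynomial is irreducible over Q: it has no rational root (each ±√115 ± √29 is irrational), and any factorization into two quadratics over Q would force √(3335) ∈ Q (pairing opposite roots) or √115, √29 ∈ Q (other pairings), all impossible. Hence [Q(γ):Q] = 4 = [Q(√115, √29):Q], so Q(γ) = Q(√115, √29).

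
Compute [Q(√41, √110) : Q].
[Q(√41, √110) : Q] = 4

[Q(√41):Q] = 2 (min poly x^2 - 41, irreducible since 41 is squarefree > 1). For the top step, suppose √110 ∈ Q(√41), say √110 = c + d√41 with c, d ∈ Q. Squaring: 110 = c^2 + 41d^2 + 2cd√41. Since √41 ∉ Q this forces 2cd = 0. If d = 0 then √110 = c ∈ Q, contradicting 110 squarefree > 1. If c = 0 then 110 = 41d^2, so 41·110 = (41d)^2 is a perfect square in Q — but 41·110 = 4510 is not a perfect square (since 41 and 110 are distinct squarefree integers). Contradiction. Hence √110 ∉ Q(√41), so x^2 - 110 stays irreducible over Q(√41) and [Q(√41, √110) : Q(√41)] = 2. By the tower law, [Q(√41, √110) : Q] = 2 · 2 = 4.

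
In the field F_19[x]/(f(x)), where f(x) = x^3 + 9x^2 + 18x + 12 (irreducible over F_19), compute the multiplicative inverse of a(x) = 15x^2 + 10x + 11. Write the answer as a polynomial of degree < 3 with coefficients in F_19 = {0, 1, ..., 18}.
a(x)^(-1) ≡ 5x^2 + 6x + 2 (mod f(x))

Since f is irreducible over F_19, F_19[x]/(f) is a field and a(x) ≠ 0 has an inverse. Apply the extended Euclidean algorithm to f(x) and a(x) in F_19[x]: f(x) = (14x + 9)·a(x) + (2x + 8);  a(x) = (17x + 13)·(2x + 8) + (2). The last nonzero remainder is the constant 2 = gcd(f, a) in F_19. Back-substituting through the division chain expresses 2 = s(x)·a(x) + t(x)·f(x) with s(x) ≡ 10x^2 + 12x + 4 (mod f), so (10x^2 + 12x + 4)·a(x) ≡ 2 (mod f). Multiplying by 2^(-1) ≡ 10 in F_19 gives a(x)^(-1) ≡ 10·(10x^2 + 12x + 4) ≡ 5x^2 + 6x + 2 (mod f). Check: (15x^2 + 10x + 11)·(5x^2 + 6x + 2) = 18x^4 + 7x^3 + 12x^2 + 10x + 3 ≡ 1 (mod x^3 + 9x^2 + 18x + 12).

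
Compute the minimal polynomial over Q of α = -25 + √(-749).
m_α(x) = x^2 + 50x + 1374

From α + 25 = √(-749), squaring gives (α + 25)^2 = -749, i.e. α^2 + 50α + 625 = -749, so α^2 + 50α + 1374 = 0. The discriminant of x^2 + 50x + 1374 is (50)^2 - 4·(1374) = 2500 - 5496 = -2996, and 4·(-749) is not a perfect square in Q since -749 is squarefree and ≠ 1. Hence x^2 + 50x + 1374 is irreducible over Q and is the minimal polynomial of α.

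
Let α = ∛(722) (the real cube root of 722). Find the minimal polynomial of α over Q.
m_α(x) = x^3 - 722

α satisfies α^3 = 722, so x^3 - 722 annihilates α. By the rational root test, a rational root p/q (in lowest terms) of x^3 - 722 would satisfy p^3 = 722 q^3, forcing q = 1 and p^3 = 722; but 722 is not a perfect cube, contradiction. A monic cubic over Q with no rational root is irreducible (any nontrivial factorization would include a linear factor). Hence x^3 - 722 is the minimal polynomial of α, and in particular [Q(α):Q] = 3.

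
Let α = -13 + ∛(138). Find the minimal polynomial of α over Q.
m_α(x) = x^3 + 39x^2 + 507x + 2059

Set β = α + 13 = ∛(138), so β^3 = 138. Then (α + 13)^3 - 138 = 0, i.e. α is a root of g(x) = (x + 13)^3 - 138 = x^3 + 39x^2 + 507x + 2059. Since g(x) = h(x + 13) where h(x) = x^3 - 138, and h is irreducible over Q (because 138 is not a perfect cube, so h has no rational root, and a monic cubic with no rational root is irreducible), g is also irreducible (irreducibility is preserved under the substitution x → x + 13). Hence m_α(x) = x^3 + 39x^2 + 507x + 2059.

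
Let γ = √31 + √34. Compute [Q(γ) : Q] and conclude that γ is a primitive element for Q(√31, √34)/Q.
[Q(γ) : Q] = 4 (equivalently, Q(γ) = Q(√31, √34))

Obviously Q(γ) ⊆ Q(√31, √34), and [Q(√31, √34):Q] = 4 (since 31, 34 are distinct squarefree integers > 1 with 1054 not a perfect square). To show equality we compute the minimal polynomial of γ. From γ = √31 + √34: γ^2 = 31 + 2√(1054) + 34 = 65 + 2√(1054), so γ^2 - 65 = 2√(1054); squaring, (γ^2 - 65)^2 = 4·1054, i.e. γ^4 - 130γ^2 + 4225 - 4216 = 0, i.e. γ^4 - 130γ^2 + 9 = 0. So γ is a root of x^4 - 130x^2 + 9. This polynomial is irreducible over Q: it has no rational root (each ±√31 ± √34 is irrational), and any factorization into two quadratics over Q would force √(1054) ∈ Q (pairing opposite roots) or √31, √34 ∈ Q (other pairings), all impossible. Hence [Q(γ):Q] = 4 = [Q(√31, √34):Q], so Q(γ) = Q(√31, √34).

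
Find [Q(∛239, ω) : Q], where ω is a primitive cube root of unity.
[Q(∛239, ω) : Q] = 6

[Q(∛239):Q] = 3 (min poly x^3 - 239, irreducible since 239 is not a perfect cube). [Q(ω):Q] = 2 (min poly x^2 + x + 1). Since Q(∛239) ⊂ R and ω ∉ R, we have ω ∉ Q(∛239), so x^2 + x + 1 remains irreducible over Q(∛239) and [Q(∛239, ω) : Q(∛239)] = 2. By the tower law, [Q(∛239, ω) : Q] = 3 · 2 = 6. (In fact Q(∛239, ω) is the splitting field of x^3 - 239 over Q.)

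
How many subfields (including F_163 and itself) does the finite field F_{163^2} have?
F_{163^2} has 2 subfields

The subfields of F_{p^n} are exactly the fields F_{p^d} for d | n (each is the fixed field of the unique index-d subgroup of Gal(F_{p^n}/F_p) ≅ Z/nZ). The divisors of n = 2 are {1, 2}, giving 2 subfields: F_{163^1}, F_{163^2}.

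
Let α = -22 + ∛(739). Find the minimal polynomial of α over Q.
m_α(x) = x^3 + 66x^2 + 1452x + 9909

Set β = α + 22 = ∛(739), so β^3 = 739. Then (α + 22)^3 - 739 = 0, i.e. α is a root of g(x) = (x + 22)^3 - 739 = x^3 + 66x^2 + 1452x + 9909. Since g(x) = h(x + 22) where h(x) = x^3 - 739, and h is irreducible over Q (because 739 is not a perfect cube, so h has no rational root, and a monic cubic with no rational root is irreducible), g is also irreducible (irreducibility is preserved under the substitution x → x + 22). Hence m_α(x) = x^3 + 66x^2 + 1452x + 9909.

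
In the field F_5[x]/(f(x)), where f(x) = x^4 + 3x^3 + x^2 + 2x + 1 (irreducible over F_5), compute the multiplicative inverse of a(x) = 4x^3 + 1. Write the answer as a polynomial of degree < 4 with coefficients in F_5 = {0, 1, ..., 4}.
a(x)^(-1) ≡ 4x^2 + 3 (mod f(x))

Since f is irreducible over F_5, F_5[x]/(f) is a field and a(x) ≠ 0 has an inverse. Apply the extended Euclidean algorithm to f(x) and a(x) in F_5[x]: f(x) = (4x + 2)·a(x) + (x^2 + 3x + 4);  a(x) = (4x + 3)·(x^2 + 3x + 4) + (4). The last nonzero remainder is the constant 4 = gcd(f, a) in F_5. Back-substituting through the division chain expresses 4 = s(x)·a(x) + t(x)·f(x) with s(x) ≡ x^2 + 2 (mod f), so (x^2 + 2)·a(x) ≡ 4 (mod f). Multiplying by 4^(-1) ≡ 4 in F_5 gives a(x)^(-1) ≡ 4·(x^2 + 2) ≡ 4x^2 + 3 (mod f). Check: (4x^3 + 1)·(4x^2 + 3) = x^5 + 2x^3 + 4x^2 + 3 ≡ 1 (mod x^4 + 3x^3 + x^2 + 2x + 1).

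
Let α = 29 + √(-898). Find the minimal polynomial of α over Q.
m_α(x) = x^2 - 58x + 1739

From α - 29 = √(-898), squaring gives (α - 29)^2 = -898, i.e. α^2 - 58α + 841 = -898, so α^2 - 58α + 1739 = 0. The discriminant of x^2 - 58x + 1739 is (-58)^2 - 4·(1739) = 3364 - 6956 = -3592, and 4·(-898) is not a perfect square in Q since -898 is squarefree and ≠ 1. Hence x^2 - 58x + 1739 is irreducible over Q and is the minimal polynomial of α.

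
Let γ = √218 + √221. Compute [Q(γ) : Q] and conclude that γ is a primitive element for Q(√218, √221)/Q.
[Q(γ) : Q] = 4 (equivalently, Q(γ) = Q(√218, √221))

Obviously Q(γ) ⊆ Q(√218, √221), and [Q(√218, √221):Q] = 4 (since 218, 221 are distinct squarefree integers > 1 with 48178 not a perfect square). To show equality we compute the minimal polynomial of γ. From γ = √218 + √221: γ^2 = 218 + 2√(48178) + 221 = 439 + 2√(48178), so γ^2 - 439 = 2√(48178); squaring, (γ^2 - 439)^2 = 4·48178, i.e. γ^4 - 878γ^2 + 192721 - 192712 = 0, i.e. γ^4 - 878γ^2 + 9 = 0. So γ is a root of x^4 - 878x^2 + 9. This polynomial is irreducible over Q: it has no rational root (each ±√218 ± √221 is irrational), and any factorization into two quadratics over Q would force √(48178) ∈ Q (pairing opposite roots) or √218, √221 ∈ Q (other pairings), all impossible. Hence [Q(γ):Q] = 4 = [Q(√218, √221):Q], so Q(γ) = Q(√218, √221).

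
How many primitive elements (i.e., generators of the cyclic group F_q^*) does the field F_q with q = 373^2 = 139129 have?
There are φ(139128) = 38400 primitive elements

F_q^* is cyclic of order q - 1 = 139128. A cyclic group of order m has exactly φ(m) generators. Here m = 139128 = 2^3 · 3 · 11 · 17 · 31, so the number of primitive elements is φ(139128) = 38400.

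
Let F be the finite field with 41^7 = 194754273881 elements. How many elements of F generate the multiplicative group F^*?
There are φ(194754273880) = 76090041216 primitive elements

F_q^* is cyclic of order q - 1 = 194754273880. A cyclic group of order m has exactly φ(m) generators. Here m = 194754273880 = 2^3 · 5 · 43 · 113229229, so the number of primitive elements is φ(194754273880) = 76090041216.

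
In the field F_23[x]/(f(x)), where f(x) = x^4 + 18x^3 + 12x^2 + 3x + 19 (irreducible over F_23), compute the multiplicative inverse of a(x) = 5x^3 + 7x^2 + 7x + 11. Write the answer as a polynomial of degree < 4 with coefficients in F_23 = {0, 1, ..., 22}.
a(x)^(-1) ≡ 7x^3 + 11x^2 + 20x + 15 (mod f(x))

Since f is irreducible over F_23, F_23[x]/(f) is a field and a(x) ≠ 0 has an inverse. Apply the extended Euclidean algorithm to f(x) and a(x) in F_23[x]: f(x) = (14x + 7)·a(x) + (3x^2 + 7x + 11);  a(x) = (17x + 1)·(3x^2 + 7x + 11) + (20x);  (3x^2 + 7x + 11) = (22x + 13)·(20x) + (11). The last nonzero remainder is the constant 11 = gcd(f, a) in F_23. Back-substituting through the division chain expresses 11 = s(x)·a(x) + t(x)·f(x) with s(x) ≡ 8x^3 + 6x^2 + 13x + 4 (mod f), so (8x^3 + 6x^2 + 13x + 4)·a(x) ≡ 11 (mod f). Multiplying by 11^(-1) ≡ 21 in F_23 gives a(x)^(-1) ≡ 21·(8x^3 + 6x^2 + 13x + 4) ≡ 7x^3 + 11x^2 + 20x + 15 (mod f). Check: (5x^3 + 7x^2 + 7x + 11)·(7x^3 + 11x^2 + 20x + 15) = 12x^6 + 12x^5 + 19x^4 + x^3 + 21x^2 + 3x + 4 ≡ 1 (mod x^4 + 18x^3 + 12x^2 + 3x + 19).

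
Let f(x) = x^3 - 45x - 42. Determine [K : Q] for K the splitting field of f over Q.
[K : Q] = 6

By the rational root test, any rational root of the monic integer polynomial f(x) = x^3 - 45x - 42 must be an integer dividing the constant term -42, i.e. one of ±{1, 2, 3, 6, 7, 14, 21, 42}. Evaluating: f(1) = -86, f(-1) = 2, f(2) = -124, f(-2) = 40, f(3) = -150, f(-3) = 66, f(6) = -96, f(-6) = 12, f(7) = -14, f(-7) = -70, f(14) = 2072, f(-14) = -2156, f(21) = 8274, f(-21) = -8358, f(42) = 72156, f(-42) = -72240; none is 0, so f has no rational root and is therefore irreducible over Q (a cubic with no linear factor over a field is irreducible). For an irreducible cubic, the Galois group is A_3 or S_3 according as the discriminant disc(f) = -4a^3 - 27b^2 = -4·(-45)^3 - 27·(-42)^2 = 316872 is or is not a square in Q. Here disc(f) = 316872 is not a perfect square in Q, so the Galois group of f over Q is not contained in A_3 and must be all of S_3. The splitting field has degree |S_3| = 6 over Q, so [K : Q] = 6.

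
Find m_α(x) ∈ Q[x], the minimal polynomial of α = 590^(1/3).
m_α(x) = x^3 - 590

α satisfies α^3 = 590, so x^3 - 590 annihilates α. By the rational root test, a rational root p/q (in lowest terms) of x^3 - 590 would satisfy p^3 = 590 q^3, forcing q = 1 and p^3 = 590; but 590 is not a perfect cube, contradiction. A monic cubic over Q with no rational root is irreducible (any nontrivial factorization would include a linear factor). Hence x^3 - 590 is the minimal polynomial of α, and in particular [Q(α):Q] = 3.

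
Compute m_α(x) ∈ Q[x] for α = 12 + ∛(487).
m_α(x) = x^3 - 36x^2 + 432x - 2215

Set β = α - 12 = ∛(487), so β^3 = 487. Then (α - 12)^3 - 487 = 0, i.e. α is a root of g(x) = (x - 12)^3 - 487 = x^3 - 36x^2 + 432x - 2215. Since g(x) = h(x - 12) where h(x) = x^3 - 487, and h is irreducible over Q (because 487 is not a perfect cube, so h has no rational root, and a monic cubic with no rational root is irreducible), g is also irreducible (irreducibility is preserved under the substitution x → x - 12). Hence m_α(x) = x^3 - 36x^2 + 432x - 2215.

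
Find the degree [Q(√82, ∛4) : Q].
[Q(√82, ∛4) : Q] = 6

Let L = Q(√82, ∛4). Since Q(√82) ⊂ L and [Q(√82):Q] = 2, the tower law gives 2 | [L:Q]. Likewise Q(∛4) ⊂ L with [Q(∛4):Q] = 3 (because 4 is not a perfect cube), so 3 | [L:Q]. As gcd(2,3) = 1, [L:Q] is divisible by 6. Conversely L is generated over Q by √82 and ∛4, so [L:Q] ≤ 2·3 = 6. Therefore [Q(√82, ∛4) : Q] = 6.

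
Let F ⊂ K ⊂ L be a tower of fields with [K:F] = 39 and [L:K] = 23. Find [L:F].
[L:F] = 897

The tower law says that for any tower of field extensions F ⊂ K ⊂ L with finite degrees, [L:F] = [L:K] · [K:F]. Here this gives [L:F] = 23 · 39 = 897.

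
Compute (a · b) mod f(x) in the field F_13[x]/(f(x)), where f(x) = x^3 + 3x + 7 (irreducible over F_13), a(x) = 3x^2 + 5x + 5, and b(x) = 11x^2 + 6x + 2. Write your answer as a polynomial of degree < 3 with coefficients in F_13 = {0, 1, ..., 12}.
a · b ≡ 5x^2 + 6x + 6 (mod f(x))

Multiply in F_13[x]: a(x)·b(x) = (3x^2 + 5x + 5)·(11x^2 + 6x + 2) = 7x^4 + 8x^3 + x + 10. This has degree ≥ 3, so divide by f(x) over F_13: 7x^4 + 8x^3 + x + 10 = (7x + 8)·(x^3 + 3x + 7) + (5x^2 + 6x + 6). Hence a·b ≡ 5x^2 + 6x + 6 (mod f). (F_13[x]/(f) is a field with 13^3 = 2197 elements since f is irreducible of degree 3.)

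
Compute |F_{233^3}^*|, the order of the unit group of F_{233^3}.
|F_{233^3}^*| = 12649336

F_{233^3} has 233^3 = 12649337 elements; its multiplicative group consists of all nonzero elements, so |F_{233^3}^*| = 12649337 - 1 = 12649336. (It is cyclic since any finite subgroup of the multiplicative group of a field is cyclic.)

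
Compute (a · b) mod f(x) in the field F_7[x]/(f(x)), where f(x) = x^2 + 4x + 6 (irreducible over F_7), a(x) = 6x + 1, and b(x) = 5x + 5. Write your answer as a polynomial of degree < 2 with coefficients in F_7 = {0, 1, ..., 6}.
a · b ≡ 6x (mod f(x))

Multiply in F_7[x]: a(x)·b(x) = (6x + 1)·(5x + 5) = 2x^2 + 5. This has degree ≥ 2, so divide by f(x) over F_7: 2x^2 + 5 = (2)·(x^2 + 4x + 6) + (6x). Hence a·b ≡ 6x (mod f). (F_7[x]/(f) is a field with 7^2 = 49 elements since f is irreducible of degree 2.)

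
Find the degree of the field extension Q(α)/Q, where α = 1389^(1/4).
[Q(α):Q] = 4

α is a root of x^4 - 1389. By Eisenstein's criterion at the prime p = 3 (which divides the constant term 1389 but p^2 = 9 does not, since 1389 is squarefree), x^4 - 1389 is irreducible over Q. Hence [Q(α):Q] = 4.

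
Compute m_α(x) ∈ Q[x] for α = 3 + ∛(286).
m_α(x) = x^3 - 9x^2 + 27x - 313

Set β = α - 3 = ∛(286), so β^3 = 286. Then (α - 3)^3 - 286 = 0, i.e. α is a root of g(x) = (x - 3)^3 - 286 = x^3 - 9x^2 + 27x - 313. Since g(x) = h(x - 3) where h(x) = x^3 - 286, and h is irreducible over Q (because 286 is not a perfect cube, so h has no rational root, and a monic cubic with no rational root is irreducible), g is also irreducible (irreducibility is preserved under the substitution x → x - 3). Hence m_α(x) = x^3 - 9x^2 + 27x - 313.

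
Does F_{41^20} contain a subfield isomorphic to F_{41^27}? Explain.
No: F_{41^27} is not a subfield of F_{41^20}

F_{p^m} embeds in F_{p^n} iff m | n. Here 27 ∤ 20 (since 20 = 0·27 + 20 with remainder 20 ≠ 0), so F_{41^27} is not a subfield of F_{41^20}. Equivalently: if it were, the tower law would give 27 = [F_{41^27}:F_41] dividing [F_{41^20}:F_41] = 20, contradiction.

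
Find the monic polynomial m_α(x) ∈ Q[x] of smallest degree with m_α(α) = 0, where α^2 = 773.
m_α(x) = x^2 - 773

α satisfies α^2 - 773 = 0, so x^2 - 773 annihilates α. Since d = 773 is squarefree and ≠ 1, it is not a perfect square in Q, so x^2 - 773 has no rational root and is therefore irreducible over Q (a degree-2 polynomial over a field is irreducible iff it has no root). Hence m_α(x) = x^2 - 773.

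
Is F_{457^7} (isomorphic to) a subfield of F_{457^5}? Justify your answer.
No: F_{457^7} is not a subfield of F_{457^5}

F_{p^m} embeds in F_{p^n} iff m | n. Here 7 ∤ 5 (since 5 = 0·7 + 5 with remainder 5 ≠ 0), so F_{457^7} is not a subfield of F_{457^5}. Equivalently: if it were, the tower law would give 7 = [F_{457^7}:F_457] dividing [F_{457^5}:F_457] = 5, contradiction.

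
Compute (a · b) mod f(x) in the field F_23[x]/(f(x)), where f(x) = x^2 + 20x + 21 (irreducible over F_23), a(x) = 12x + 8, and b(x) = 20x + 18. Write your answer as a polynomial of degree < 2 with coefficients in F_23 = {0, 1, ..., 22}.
a · b ≡ 15x + 3 (mod f(x))

Multiply in F_23[x]: a(x)·b(x) = (12x + 8)·(20x + 18) = 10x^2 + 8x + 6. This has degree ≥ 2, so divide by f(x) over F_23: 10x^2 + 8x + 6 = (10)·(x^2 + 20x + 21) + (15x + 3). Hence a·b ≡ 15x + 3 (mod f). (F_23[x]/(f) is a field with 23^2 = 529 elements since f is irreducible of degree 2.)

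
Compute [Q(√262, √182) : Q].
[Q(√262, √182) : Q] = 4

[Q(√262):Q] = 2 (min poly x^2 - 262, irreducible since 262 is squarefree > 1). For the top step, suppose √182 ∈ Q(√262), say √182 = c + d√262 with c, d ∈ Q. Squaring: 182 = c^2 + 262d^2 + 2cd√262. Since √262 ∉ Q this forces 2cd = 0. If d = 0 then √182 = c ∈ Q, contradicting 182 squarefree > 1. If c = 0 then 182 = 262d^2, so 262·182 = (262d)^2 is a perfect square in Q — but 262·182 = 47684 is not a perfect square (since 262 and 182 are distinct squarefree integers). Contradiction. Hence √182 ∉ Q(√262), so x^2 - 182 stays irreducible over Q(√262) and [Q(√262, √182) : Q(√262)] = 2. By the tower law, [Q(√262, √182) : Q] = 2 · 2 = 4.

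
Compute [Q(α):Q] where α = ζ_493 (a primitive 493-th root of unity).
[Q(α):Q] = 448

The minimal polynomial of ζ_493 over Q is the 493-th cyclotomic polynomial Φ_493(x), which is irreducible over Q and has degree φ(493) = 448. Hence [Q(α):Q] = φ(493) = 448.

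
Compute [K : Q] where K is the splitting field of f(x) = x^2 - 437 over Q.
[K : Q] = 2

f(x) = x^2 - 437 factors as (x - √437)(x + √437). The splitting field is K = Q(√437). Since 437 is squarefree and > 1, it is not a perfect square, so x^2 - 437 is irreducible over Q and [Q(√437) : Q] = 2. Hence [K : Q] = 2.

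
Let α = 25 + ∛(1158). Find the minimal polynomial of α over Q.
m_α(x) = x^3 - 75x^2 + 1875x - 16783

Set β = α - 25 = ∛(1158), so β^3 = 1158. Then (α - 25)^3 - 1158 = 0, i.e. α is a root of g(x) = (x - 25)^3 - 1158 = x^3 - 75x^2 + 1875x - 16783. Since g(x) = h(x - 25) where h(x) = x^3 - 1158, and h is irreducible over Q (because 1158 is not a perfect cube, so h has no rational root, and a monic cubic with no rational root is irreducible), g is also irreducible (irreducibility is preserved under the substitution x → x - 25). Hence m_α(x) = x^3 - 75x^2 + 1875x - 16783.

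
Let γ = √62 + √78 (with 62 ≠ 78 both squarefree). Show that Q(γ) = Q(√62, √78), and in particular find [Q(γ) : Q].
[Q(γ) : Q] = 4 (equivalently, Q(γ) = Q(√62, √78))

Obviously Q(γ) ⊆ Q(√62, √78), and [Q(√62, √78):Q] = 4 (since 62, 78 are distinct squarefree integers > 1 with 4836 not a perfect square). To show equality we compute the minimal polynomial of γ. From γ = √62 + √78: γ^2 = 62 + 2√(4836) + 78 = 140 + 2√(4836), so γ^2 - 140 = 2√(4836); squaring, (γ^2 - 140)^2 = 4·4836, i.e. γ^4 - 280γ^2 + 19600 - 19344 = 0, i.e. γ^4 - 280γ^2 + 256 = 0. So γ is a root of x^4 - 280x^2 + 256. This polynomial is irreducible over Q: it has no rational root (each ±√62 ± √78 is irrational), and any factorization into two quadratics over Q would force √(4836) ∈ Q (pairing opposite roots) or √62, √78 ∈ Q (other pairings), all impossible. Hence [Q(γ):Q] = 4 = [Q(√62, √78):Q], so Q(γ) = Q(√62, √78).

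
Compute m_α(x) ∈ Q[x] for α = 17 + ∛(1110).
m_α(x) = x^3 - 51x^2 + 867x - 6023

Set β = α - 17 = ∛(1110), so β^3 = 1110. Then (α - 17)^3 - 1110 = 0, i.e. α is a root of g(x) = (x - 17)^3 - 1110 = x^3 - 51x^2 + 867x - 6023. Since g(x) = h(x - 17) where h(x) = x^3 - 1110, and h is irreducible over Q (because 1110 is not a perfect cube, so h has no rational root, and a monic cubic with no rational root is irreducible), g is also irreducible (irreducibility is preserved under the substitution x → x - 17). Hence m_α(x) = x^3 - 51x^2 + 867x - 6023.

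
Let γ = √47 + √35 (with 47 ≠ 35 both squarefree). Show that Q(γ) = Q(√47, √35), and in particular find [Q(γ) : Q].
[Q(γ) : Q] = 4 (equivalently, Q(γ) = Q(√47, √35))

Obviously Q(γ) ⊆ Q(√47, √35), and [Q(√47, √35):Q] = 4 (since 47, 35 are distinct squarefree integers > 1 with 1645 not a perfect square). To show equality we compute the minimal polynomial of γ. From γ = √47 + √35: γ^2 = 47 + 2√(1645) + 35 = 82 + 2√(1645), so γ^2 - 82 = 2√(1645); squaring, (γ^2 - 82)^2 = 4·1645, i.e. γ^4 - 164γ^2 + 6724 - 6580 = 0, i.e. γ^4 - 164γ^2 + 144 = 0. So γ is a root of x^4 - 164x^2 + 144. This polynomial is irreducible over Q: it has no rational root (each ±√47 ± √35 is irrational), and any factorization into two quadratics over Q would force √(1645) ∈ Q (pairing opposite roots) or √47, √35 ∈ Q (other pairings), all impossible. Hence [Q(γ):Q] = 4 = [Q(√47, √35):Q], so Q(γ) = Q(√47, √35).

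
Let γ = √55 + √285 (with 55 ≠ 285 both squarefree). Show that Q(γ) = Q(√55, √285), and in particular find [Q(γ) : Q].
[Q(γ) : Q] = 4 (equivalently, Q(γ) = Q(√55, √285))

Obviously Q(γ) ⊆ Q(√55, √285), and [Q(√55, √285):Q] = 4 (since 55, 285 are distinct squarefree integers > 1 with 15675 not a perfect square). To show equality we compute the minimal polynomial of γ. From γ = √55 + √285: γ^2 = 55 + 2√(15675) + 285 = 340 + 2√(15675), so γ^2 - 340 = 2√(15675); squaring, (γ^2 - 340)^2 = 4·15675, i.e. γ^4 - 680γ^2 + 115600 - 62700 = 0, i.e. γ^4 - 680γ^2 + 52900 = 0. So γ is a root of x^4 - 680x^2 + 52900. This polynomial is irreducible over Q: it has no rational root (each ±√55 ± √285 is irrational), and any factorization into two quadratics over Q would force √(15675) ∈ Q (pairing opposite roots) or √55, √285 ∈ Q (other pairings), all impossible. Hence [Q(γ):Q] = 4 = [Q(√55, √285):Q], so Q(γ) = Q(√55, √285).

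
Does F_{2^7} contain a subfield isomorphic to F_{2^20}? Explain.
No: F_{2^20} is not a subfield of F_{2^7}

F_{p^m} embeds in F_{p^n} iff m | n. Here 20 ∤ 7 (since 7 = 0·20 + 7 with remainder 7 ≠ 0), so F_{2^20} is not a subfield of F_{2^7}. Equivalently: if it were, the tower law would give 20 = [F_{2^20}:F_2] dividing [F_{2^7}:F_2] = 7, contradiction.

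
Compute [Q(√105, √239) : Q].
[Q(√105, √239) : Q] = 4

[Q(√105):Q] = 2 (min poly x^2 - 105, irreducible since 105 is squarefree > 1). For the top step, suppose √239 ∈ Q(√105), say √239 = c + d√105 with c, d ∈ Q. Squaring: 239 = c^2 + 105d^2 + 2cd√105. Since √105 ∉ Q this forces 2cd = 0. If d = 0 then √239 = c ∈ Q, contradicting 239 squarefree > 1. If c = 0 then 239 = 105d^2, so 105·239 = (105d)^2 is a perfect square in Q — but 105·239 = 25095 is not a perfect square (since 105 and 239 are distinct squarefree integers). Contradiction. Hence √239 ∉ Q(√105), so x^2 - 239 stays irreducible over Q(√105) and [Q(√105, √239) : Q(√105)] = 2. By the tower law, [Q(√105, √239) : Q] = 2 · 2 = 4.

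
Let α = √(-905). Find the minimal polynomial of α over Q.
m_α(x) = x^2 + 905

α satisfies α^2 + 905 = 0, so x^2 + 905 annihilates α. Since d = -905 is squarefree and ≠ 1, it is not a perfect square in Q, so x^2 + 905 has no rational root and is therefore irreducible over Q (a degree-2 polynomial over a field is irreducible iff it has no root). Hence m_α(x) = x^2 + 905.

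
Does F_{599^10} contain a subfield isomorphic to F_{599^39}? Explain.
No: F_{599^39} is not a subfield of F_{599^10}

F_{p^m} embeds in F_{p^n} iff m | n. Here 39 ∤ 10 (since 10 = 0·39 + 10 with remainder 10 ≠ 0), so F_{599^39} is not a subfield of F_{599^10}. Equivalently: if it were, the tower law would give 39 = [F_{599^39}:F_599] dividing [F_{599^10}:F_599] = 10, contradiction.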